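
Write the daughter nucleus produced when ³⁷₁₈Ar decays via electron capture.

Cl-37

Electron capture: mass number changes by +0, atomic number by -1.
A: 37 = 37; Z: 18 − 1 = 17.
Z = 17 is chlorine, so the daughter is ³⁷₁₇Cl.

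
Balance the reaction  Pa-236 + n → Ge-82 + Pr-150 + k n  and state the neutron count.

5

Conserve mass number: 237 = 82 + 150 + k, so k = 237 − 232 = 5.
Check atomic number: 91 = 32 + 59 + 0 = 91. ✓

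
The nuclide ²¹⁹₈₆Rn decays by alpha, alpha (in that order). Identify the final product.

Pb-211

Start: (A, Z) = (219, 86).
After α: (215, 84).
After α: (211, 82).
Z = 82 is lead.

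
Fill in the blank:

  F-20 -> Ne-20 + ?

Conserve mass number: 20 = 20 + A, so A = 0.
Conserve atomic number: 9 = 10 + Z, so Z = -1.
A = 0 and Z = -1 is e⁻ — a beta-minus particle.

beta-minus particle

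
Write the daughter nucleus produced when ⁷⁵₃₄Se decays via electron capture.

Electron capture: mass number changes by +0, atomic number by -1.
A: 75 = 75; Z: 34 − 1 = 33.
Z = 33 is arsenic, so the daughter is ⁷⁵₃₃As.

As-75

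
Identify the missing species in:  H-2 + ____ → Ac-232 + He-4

Conserve mass number: 2 + A = 232 + 4, so A = 234.
Conserve atomic number: 1 + Z = 89 + 2, so Z = 90.
Z = 90 is thorium, so the species is Th-234.

Th-234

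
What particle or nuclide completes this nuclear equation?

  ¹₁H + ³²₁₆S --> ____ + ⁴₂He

Conserve mass number: 1 + 32 = A + 4, so A = 29.
Conserve atomic number: 1 + 16 = Z + 2, so Z = 15.
Z = 15 is phosphorus, so the species is ²⁹₁₅P.

P-29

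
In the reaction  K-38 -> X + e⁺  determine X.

Ar-38

Conserve mass number: 38 = A + 0, so A = 38.
Conserve atomic number: 19 = Z + 1, so Z = 18.
Z = 18 is argon, so the species is Ar-38.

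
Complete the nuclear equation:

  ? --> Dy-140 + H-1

Ho-141

Conserve mass number: A = 140 + 1, so A = 141.
Conserve atomic number: Z = 66 + 1, so Z = 67.
Z = 67 is holmium, so the species is Ho-141.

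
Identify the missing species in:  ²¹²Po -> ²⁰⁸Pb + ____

Conserve mass number: 212 = 208 + A, so A = 4.
Conserve atomic number: 84 = 82 + Z, so Z = 2.
A = 4 and Z = 2 is ⁴He — an alpha particle.

alpha particle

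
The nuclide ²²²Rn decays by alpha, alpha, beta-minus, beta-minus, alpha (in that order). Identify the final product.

Start: (A, Z) = (222, 86).
After α: (218, 84).
After α: (214, 82).
After β⁻: (214, 83).
After β⁻: (214, 84).
After α: (210, 82).
Z = 82 is lead.

Pb-210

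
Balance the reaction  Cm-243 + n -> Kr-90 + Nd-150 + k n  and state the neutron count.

4

Conserve mass number: 244 = 90 + 150 + k, so k = 244 − 240 = 4.
Check atomic number: 96 = 36 + 60 + 0 = 96. ✓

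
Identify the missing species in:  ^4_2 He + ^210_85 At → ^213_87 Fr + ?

neutron

Conserve mass number: 4 + 210 = 213 + A, so A = 1.
Conserve atomic number: 2 + 85 = 87 + Z, so Z = 0.
A = 1 and Z = 0 is ^1_0 n — a neutron.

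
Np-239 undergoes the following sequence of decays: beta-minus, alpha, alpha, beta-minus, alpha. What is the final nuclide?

Start: (A, Z) = (239, 93).
After β⁻: (239, 94).
After α: (235, 92).
After α: (231, 90).
After β⁻: (231, 91).
After α: (227, 89).
Z = 89 is actinium.

Ac-227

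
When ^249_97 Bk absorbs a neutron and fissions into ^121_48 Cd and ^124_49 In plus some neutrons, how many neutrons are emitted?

Conserve mass number: 250 = 121 + 124 + k, so k = 250 − 245 = 5.
Check atomic number: 97 = 48 + 49 + 0 = 97. ✓

5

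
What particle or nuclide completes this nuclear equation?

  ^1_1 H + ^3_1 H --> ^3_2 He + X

neutron

Conserve mass number: 1 + 3 = 3 + A, so A = 1.
Conserve atomic number: 1 + 1 = 2 + Z, so Z = 0.
A = 1 and Z = 0 is ^1_0 n — a neutron.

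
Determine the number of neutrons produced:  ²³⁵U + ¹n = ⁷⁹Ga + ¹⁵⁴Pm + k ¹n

3

Conserve mass number: 236 = 79 + 154 + k, so k = 236 − 233 = 3.
Check atomic number: 92 = 31 + 61 + 0 = 92. ✓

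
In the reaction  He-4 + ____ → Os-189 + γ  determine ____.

Conserve mass number: 4 + A = 189 + 0, so A = 185.
Conserve atomic number: 2 + Z = 76 + 0, so Z = 74.
Z = 74 is tungsten, so the species is W-185.

W-185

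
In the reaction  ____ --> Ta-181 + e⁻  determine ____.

Hf-181

Conserve mass number: A = 181 + 0, so A = 181.
Conserve atomic number: Z = 73 − 1, so Z = 72.
Z = 72 is hafnium, so the species is Hf-181.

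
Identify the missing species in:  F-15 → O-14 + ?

proton

Conserve mass number: 15 = 14 + A, so A = 1.
Conserve atomic number: 9 = 8 + Z, so Z = 1.
A = 1 and Z = 1 is H-1 — a proton.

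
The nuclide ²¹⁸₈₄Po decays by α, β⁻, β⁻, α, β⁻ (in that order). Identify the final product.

Start: (A, Z) = (218, 84).
After α: (214, 82).
After β⁻: (214, 83).
After β⁻: (214, 84).
After α: (210, 82).
After β⁻: (210, 83).
Z = 83 is bismuth.

Bi-210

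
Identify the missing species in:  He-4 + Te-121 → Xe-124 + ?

neutron

Conserve mass number: 4 + 121 = 124 + A, so A = 1.
Conserve atomic number: 2 + 52 = 54 + Z, so Z = 0.
A = 1 and Z = 0 is n — a neutron.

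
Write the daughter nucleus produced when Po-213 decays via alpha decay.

Pb-209

Alpha decay: mass number changes by -4, atomic number by -2.
A: 213 − 4 = 209; Z: 84 − 2 = 82.
Z = 82 is lead, so the daughter is Pb-209.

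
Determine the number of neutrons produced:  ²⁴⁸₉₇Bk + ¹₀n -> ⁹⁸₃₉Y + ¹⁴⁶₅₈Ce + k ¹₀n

5

Conserve mass number: 249 = 98 + 146 + k, so k = 249 − 244 = 5.
Check atomic number: 97 = 39 + 58 + 0 = 97. ✓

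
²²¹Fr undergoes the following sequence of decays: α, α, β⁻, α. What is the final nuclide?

Pb-209

Start: (A, Z) = (221, 87).
After α: (217, 85).
After α: (213, 83).
After β⁻: (213, 84).
After α: (209, 82).
Z = 82 is lead.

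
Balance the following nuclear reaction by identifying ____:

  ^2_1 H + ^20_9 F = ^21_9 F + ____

proton

Conserve mass number: 2 + 20 = 21 + A, so A = 1.
Conserve atomic number: 1 + 9 = 9 + Z, so Z = 1.
A = 1 and Z = 1 is ^1_1 H — a proton.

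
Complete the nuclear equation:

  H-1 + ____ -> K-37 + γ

Conserve mass number: 1 + A = 37 + 0, so A = 36.
Conserve atomic number: 1 + Z = 19 + 0, so Z = 18.
Z = 18 is argon, so the species is Ar-36.

Ar-36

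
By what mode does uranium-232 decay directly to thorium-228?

ΔA = 228 − 232 = -4; ΔZ = 90 − 92 = -2.
A drops by 4 and Z drops by 2 — the signature of alpha emission.

alpha decay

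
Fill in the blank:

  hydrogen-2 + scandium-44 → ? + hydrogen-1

Sc-45

Conserve mass number: 2 + 44 = A + 1, so A = 45.
Conserve atomic number: 1 + 21 = Z + 1, so Z = 21.
Z = 21 is scandium, so the species is scandium-45.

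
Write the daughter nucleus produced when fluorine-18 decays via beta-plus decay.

Beta-plus decay: mass number changes by +0, atomic number by -1.
A: 18 = 18; Z: 9 − 1 = 8.
Z = 8 is oxygen, so the daughter is oxygen-18.

O-18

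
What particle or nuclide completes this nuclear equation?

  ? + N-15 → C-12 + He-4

Conserve mass number: A + 15 = 12 + 4, so A = 1.
Conserve atomic number: Z + 7 = 6 + 2, so Z = 1.
A = 1 and Z = 1 is H-1 — a proton.

proton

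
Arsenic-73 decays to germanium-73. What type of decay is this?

ΔA = 73 − 73 = 0; ΔZ = 32 − 33 = -1.
A is unchanged and Z drops by 1 — a proton has become a neutron (β⁺ emission or electron capture).

beta-plus decay or electron capture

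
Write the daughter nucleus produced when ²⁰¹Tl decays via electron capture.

Electron capture: mass number changes by +0, atomic number by -1.
A: 201 = 201; Z: 81 − 1 = 80.
Z = 80 is mercury, so the daughter is ²⁰¹Hg.

Hg-201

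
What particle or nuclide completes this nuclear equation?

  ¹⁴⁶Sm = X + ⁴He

Nd-142

Conserve mass number: 146 = A + 4, so A = 142.
Conserve atomic number: 62 = Z + 2, so Z = 60.
Z = 60 is neodymium, so the species is ¹⁴²Nd.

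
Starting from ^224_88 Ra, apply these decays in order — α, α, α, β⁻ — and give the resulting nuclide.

Start: (A, Z) = (224, 88).
After α: (220, 86).
After α: (216, 84).
After α: (212, 82).
After β⁻: (212, 83).
Z = 83 is bismuth.

Bi-212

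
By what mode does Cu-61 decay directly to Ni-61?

beta-plus decay or electron capture

ΔA = 61 − 61 = 0; ΔZ = 28 − 29 = -1.
A is unchanged and Z drops by 1 — a proton has become a neutron (β⁺ emission or electron capture).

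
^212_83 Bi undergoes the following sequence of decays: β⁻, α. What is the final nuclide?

Start: (A, Z) = (212, 83).
After β⁻: (212, 84).
After α: (208, 82).
Z = 82 is lead.

Pb-208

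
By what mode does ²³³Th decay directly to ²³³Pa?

beta-minus decay

ΔA = 233 − 233 = 0; ΔZ = 91 − 90 = +1.
A is unchanged and Z rises by 1 — a neutron has become a proton (β⁻ decay).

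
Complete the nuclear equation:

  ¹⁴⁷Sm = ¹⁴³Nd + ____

Conserve mass number: 147 = 143 + A, so A = 4.
Conserve atomic number: 62 = 60 + Z, so Z = 2.
A = 4 and Z = 2 is ⁴He — an alpha particle.

alpha particle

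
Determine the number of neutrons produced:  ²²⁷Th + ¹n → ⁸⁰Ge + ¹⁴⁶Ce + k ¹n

2

Conserve mass number: 228 = 80 + 146 + k, so k = 228 − 226 = 2.
Check atomic number: 90 = 32 + 58 + 0 = 90. ✓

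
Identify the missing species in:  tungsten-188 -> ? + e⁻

Conserve mass number: 188 = A + 0, so A = 188.
Conserve atomic number: 74 = Z − 1, so Z = 75.
Z = 75 is rhenium, so the species is rhenium-188.

Re-188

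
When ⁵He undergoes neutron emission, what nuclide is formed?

He-4

Neutron emission: mass number changes by -1, atomic number by +0.
A: 5 − 1 = 4; Z: 2 = 2.
Z = 2 is helium, so the daughter is ⁴He.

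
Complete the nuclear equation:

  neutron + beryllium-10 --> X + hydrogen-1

Li-10

Conserve mass number: 1 + 10 = A + 1, so A = 10.
Conserve atomic number: 0 + 4 = Z + 1, so Z = 3.
Z = 3 is lithium, so the species is lithium-10.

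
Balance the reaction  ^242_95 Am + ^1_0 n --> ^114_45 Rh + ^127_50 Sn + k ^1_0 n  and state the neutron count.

2

Conserve mass number: 243 = 114 + 127 + k, so k = 243 − 241 = 2.
Check atomic number: 95 = 45 + 50 + 0 = 95. ✓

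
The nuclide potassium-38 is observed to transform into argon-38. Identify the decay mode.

ΔA = 38 − 38 = 0; ΔZ = 18 − 19 = -1.
A is unchanged and Z drops by 1 — a proton has become a neutron (β⁺ emission or electron capture).

beta-plus decay or electron capture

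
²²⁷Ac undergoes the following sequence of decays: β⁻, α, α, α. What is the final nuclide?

Start: (A, Z) = (227, 89).
After β⁻: (227, 90).
After α: (223, 88).
After α: (219, 86).
After α: (215, 84).
Z = 84 is polonium.

Po-215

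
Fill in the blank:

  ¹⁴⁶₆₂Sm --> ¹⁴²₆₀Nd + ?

alpha particle

Conserve mass number: 146 = 142 + A, so A = 4.
Conserve atomic number: 62 = 60 + Z, so Z = 2.
A = 4 and Z = 2 is ⁴₂He — an alpha particle.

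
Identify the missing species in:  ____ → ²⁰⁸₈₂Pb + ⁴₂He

Conserve mass number: A = 208 + 4, so A = 212.
Conserve atomic number: Z = 82 + 2, so Z = 84.
Z = 84 is polonium, so the species is ²¹²₈₄Po.

Po-212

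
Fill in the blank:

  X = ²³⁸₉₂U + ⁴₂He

Pu-242

Conserve mass number: A = 238 + 4, so A = 242.
Conserve atomic number: Z = 92 + 2, so Z = 94.
Z = 94 is plutonium, so the species is ²⁴²₉₄Pu.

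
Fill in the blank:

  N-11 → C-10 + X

proton

Conserve mass number: 11 = 10 + A, so A = 1.
Conserve atomic number: 7 = 6 + Z, so Z = 1.
A = 1 and Z = 1 is H-1 — a proton.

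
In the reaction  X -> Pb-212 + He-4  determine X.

Conserve mass number: A = 212 + 4, so A = 216.
Conserve atomic number: Z = 82 + 2, so Z = 84.
Z = 84 is polonium, so the species is Po-216.

Po-216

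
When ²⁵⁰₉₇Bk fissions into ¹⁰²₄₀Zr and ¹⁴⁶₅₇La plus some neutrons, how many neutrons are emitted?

2

Conserve mass number: 250 = 102 + 146 + k, so k = 250 − 248 = 2.
Check atomic number: 97 = 40 + 57 + 0 = 97. ✓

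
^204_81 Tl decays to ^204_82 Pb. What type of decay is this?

beta-minus decay

ΔA = 204 − 204 = 0; ΔZ = 82 − 81 = +1.
A is unchanged and Z rises by 1 — a neutron has become a proton (β⁻ decay).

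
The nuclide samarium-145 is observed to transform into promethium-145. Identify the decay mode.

ΔA = 145 − 145 = 0; ΔZ = 61 − 62 = -1.
A is unchanged and Z drops by 1 — a proton has become a neutron (β⁺ emission or electron capture).

beta-plus decay or electron capture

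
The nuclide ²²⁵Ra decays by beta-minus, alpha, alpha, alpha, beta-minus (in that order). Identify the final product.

Po-213

Start: (A, Z) = (225, 88).
After β⁻: (225, 89).
After α: (221, 87).
After α: (217, 85).
After α: (213, 83).
After β⁻: (213, 84).
Z = 84 is polonium.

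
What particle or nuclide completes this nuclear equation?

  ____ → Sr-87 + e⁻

Rb-87

Conserve mass number: A = 87 + 0, so A = 87.
Conserve atomic number: Z = 38 − 1, so Z = 37.
Z = 37 is rubidium, so the species is Rb-87.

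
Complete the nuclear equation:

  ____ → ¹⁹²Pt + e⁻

Conserve mass number: A = 192 + 0, so A = 192.
Conserve atomic number: Z = 78 − 1, so Z = 77.
Z = 77 is iridium, so the species is ¹⁹²Ir.

Ir-192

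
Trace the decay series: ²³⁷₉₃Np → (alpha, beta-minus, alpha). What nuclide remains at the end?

Th-229

Start: (A, Z) = (237, 93).
After α: (233, 91).
After β⁻: (233, 92).
After α: (229, 90).
Z = 90 is thorium.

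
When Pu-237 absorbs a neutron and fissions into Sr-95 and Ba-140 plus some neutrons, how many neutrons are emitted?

Conserve mass number: 238 = 95 + 140 + k, so k = 238 − 235 = 3.
Check atomic number: 94 = 38 + 56 + 0 = 94. ✓

3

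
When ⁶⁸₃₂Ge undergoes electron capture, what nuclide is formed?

Ga-68

Electron capture: mass number changes by +0, atomic number by -1.
A: 68 = 68; Z: 32 − 1 = 31.
Z = 31 is gallium, so the daughter is ⁶⁸₃₁Ga.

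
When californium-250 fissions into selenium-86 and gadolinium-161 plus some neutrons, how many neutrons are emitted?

Conserve mass number: 250 = 86 + 161 + k, so k = 250 − 247 = 3.
Check atomic number: 98 = 34 + 64 + 0 = 98. ✓

3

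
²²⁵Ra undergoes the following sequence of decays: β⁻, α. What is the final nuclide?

Fr-221

Start: (A, Z) = (225, 88).
After β⁻: (225, 89).
After α: (221, 87).
Z = 87 is francium.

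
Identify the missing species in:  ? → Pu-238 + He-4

Cm-242

Conserve mass number: A = 238 + 4, so A = 242.
Conserve atomic number: Z = 94 + 2, so Z = 96.
Z = 96 is curium, so the species is Cm-242.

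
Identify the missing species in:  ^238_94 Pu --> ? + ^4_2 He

Conserve mass number: 238 = A + 4, so A = 234.
Conserve atomic number: 94 = Z + 2, so Z = 92.
Z = 92 is uranium, so the species is ^234_92 U.

U-234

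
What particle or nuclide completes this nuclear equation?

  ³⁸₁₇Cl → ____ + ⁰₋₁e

Conserve mass number: 38 = A + 0, so A = 38.
Conserve atomic number: 17 = Z − 1, so Z = 18.
Z = 18 is argon, so the species is ³⁸₁₈Ar.

Ar-38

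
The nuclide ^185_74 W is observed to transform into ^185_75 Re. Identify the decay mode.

beta-minus decay

ΔA = 185 − 185 = 0; ΔZ = 75 − 74 = +1.
A is unchanged and Z rises by 1 — a neutron has become a proton (β⁻ decay).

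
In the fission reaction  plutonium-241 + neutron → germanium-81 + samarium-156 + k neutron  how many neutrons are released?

Conserve mass number: 242 = 81 + 156 + k, so k = 242 − 237 = 5.
Check atomic number: 94 = 32 + 62 + 0 = 94. ✓

5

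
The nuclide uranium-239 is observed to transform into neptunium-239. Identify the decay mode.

beta-minus decay

ΔA = 239 − 239 = 0; ΔZ = 93 − 92 = +1.
A is unchanged and Z rises by 1 — a neutron has become a proton (β⁻ decay).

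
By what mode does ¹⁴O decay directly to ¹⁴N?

ΔA = 14 − 14 = 0; ΔZ = 7 − 8 = -1.
A is unchanged and Z drops by 1 — a proton has become a neutron (β⁺ emission or electron capture).

beta-plus decay or electron capture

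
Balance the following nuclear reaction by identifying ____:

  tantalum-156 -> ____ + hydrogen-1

Hf-155

Conserve mass number: 156 = A + 1, so A = 155.
Conserve atomic number: 73 = Z + 1, so Z = 72.
Z = 72 is hafnium, so the species is hafnium-155.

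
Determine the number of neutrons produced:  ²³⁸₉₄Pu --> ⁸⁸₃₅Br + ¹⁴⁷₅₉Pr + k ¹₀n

Conserve mass number: 238 = 88 + 147 + k, so k = 238 − 235 = 3.
Check atomic number: 94 = 35 + 59 + 0 = 94. ✓

3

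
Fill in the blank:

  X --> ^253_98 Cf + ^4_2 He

Fm-257

Conserve mass number: A = 253 + 4, so A = 257.
Conserve atomic number: Z = 98 + 2, so Z = 100.
Z = 100 is fermium, so the species is ^257_100 Fm.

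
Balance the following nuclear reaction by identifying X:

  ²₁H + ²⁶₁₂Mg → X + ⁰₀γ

Conserve mass number: 2 + 26 = A + 0, so A = 28.
Conserve atomic number: 1 + 12 = Z + 0, so Z = 13.
Z = 13 is aluminium, so the species is ²⁸₁₃Al.

Al-28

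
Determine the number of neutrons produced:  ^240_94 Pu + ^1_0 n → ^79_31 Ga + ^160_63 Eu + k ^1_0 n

Conserve mass number: 241 = 79 + 160 + k, so k = 241 − 239 = 2.
Check atomic number: 94 = 31 + 63 + 0 = 94. ✓

2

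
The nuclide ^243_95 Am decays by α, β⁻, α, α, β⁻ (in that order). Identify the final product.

Pa-231

Start: (A, Z) = (243, 95).
After α: (239, 93).
After β⁻: (239, 94).
After α: (235, 92).
After α: (231, 90).
After β⁻: (231, 91).
Z = 91 is protactinium.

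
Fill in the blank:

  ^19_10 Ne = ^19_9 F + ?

Conserve mass number: 19 = 19 + A, so A = 0.
Conserve atomic number: 10 = 9 + Z, so Z = 1.
A = 0 and Z = 1 is ^0_1 e — a positron.

positron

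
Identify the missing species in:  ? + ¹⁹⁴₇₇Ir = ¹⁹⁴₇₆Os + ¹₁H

Conserve mass number: A + 194 = 194 + 1, so A = 1.
Conserve atomic number: Z + 77 = 76 + 1, so Z = 0.
A = 1 and Z = 0 is ¹₀n — a neutron.

neutron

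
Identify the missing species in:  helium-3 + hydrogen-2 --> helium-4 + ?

proton

Conserve mass number: 3 + 2 = 4 + A, so A = 1.
Conserve atomic number: 2 + 1 = 2 + Z, so Z = 1.
A = 1 and Z = 1 is hydrogen-1 — a proton.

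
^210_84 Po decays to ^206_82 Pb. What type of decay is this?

ΔA = 206 − 210 = -4; ΔZ = 82 − 84 = -2.
A drops by 4 and Z drops by 2 — the signature of alpha emission.

alpha decay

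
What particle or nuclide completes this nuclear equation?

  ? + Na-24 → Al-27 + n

alpha particle

Conserve mass number: A + 24 = 27 + 1, so A = 4.
Conserve atomic number: Z + 11 = 13 + 0, so Z = 2.
A = 4 and Z = 2 is He-4 — an alpha particle.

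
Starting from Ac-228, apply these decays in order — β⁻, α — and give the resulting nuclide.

Start: (A, Z) = (228, 89).
After β⁻: (228, 90).
After α: (224, 88).
Z = 88 is radium.

Ra-224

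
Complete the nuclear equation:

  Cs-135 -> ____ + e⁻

Ba-135

Conserve mass number: 135 = A + 0, so A = 135.
Conserve atomic number: 55 = Z − 1, so Z = 56.
Z = 56 is barium, so the species is Ba-135.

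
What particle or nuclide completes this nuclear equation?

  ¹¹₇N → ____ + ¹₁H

Conserve mass number: 11 = A + 1, so A = 10.
Conserve atomic number: 7 = Z + 1, so Z = 6.
Z = 6 is carbon, so the species is ¹⁰₆C.

C-10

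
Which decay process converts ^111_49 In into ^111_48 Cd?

ΔA = 111 − 111 = 0; ΔZ = 48 − 49 = -1.
A is unchanged and Z drops by 1 — a proton has become a neutron (β⁺ emission or electron capture).

beta-plus decay or electron capture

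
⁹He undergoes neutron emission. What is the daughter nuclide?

He-8

Neutron emission: mass number changes by -1, atomic number by +0.
A: 9 − 1 = 8; Z: 2 = 2.
Z = 2 is helium, so the daughter is ⁸He.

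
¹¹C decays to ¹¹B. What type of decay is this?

beta-plus decay or electron capture

ΔA = 11 − 11 = 0; ΔZ = 5 − 6 = -1.
A is unchanged and Z drops by 1 — a proton has become a neutron (β⁺ emission or electron capture).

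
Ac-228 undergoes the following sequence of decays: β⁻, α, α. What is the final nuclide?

Start: (A, Z) = (228, 89).
After β⁻: (228, 90).
After α: (224, 88).
After α: (220, 86).
Z = 86 is radon.

Rn-220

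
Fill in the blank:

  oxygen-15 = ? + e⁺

Conserve mass number: 15 = A + 0, so A = 15.
Conserve atomic number: 8 = Z + 1, so Z = 7.
Z = 7 is nitrogen, so the species is nitrogen-15.

N-15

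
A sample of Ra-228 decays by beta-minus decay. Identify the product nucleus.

Ac-228

Beta-minus decay: mass number changes by +0, atomic number by +1.
A: 228 = 228; Z: 88 + 1 = 89.
Z = 89 is actinium, so the daughter is Ac-228.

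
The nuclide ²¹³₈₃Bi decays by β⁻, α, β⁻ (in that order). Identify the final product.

Start: (A, Z) = (213, 83).
After β⁻: (213, 84).
After α: (209, 82).
After β⁻: (209, 83).
Z = 83 is bismuth.

Bi-209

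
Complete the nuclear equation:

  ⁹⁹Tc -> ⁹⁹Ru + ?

beta-minus particle

Conserve mass number: 99 = 99 + A, so A = 0.
Conserve atomic number: 43 = 44 + Z, so Z = -1.
A = 0 and Z = -1 is e⁻ — a beta-minus particle.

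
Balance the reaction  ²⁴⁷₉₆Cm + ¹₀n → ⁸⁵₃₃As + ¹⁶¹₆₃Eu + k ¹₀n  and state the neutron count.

2

Conserve mass number: 248 = 85 + 161 + k, so k = 248 − 246 = 2.
Check atomic number: 96 = 33 + 63 + 0 = 96. ✓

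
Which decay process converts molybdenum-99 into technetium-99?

beta-minus decay

ΔA = 99 − 99 = 0; ΔZ = 43 − 42 = +1.
A is unchanged and Z rises by 1 — a neutron has become a proton (β⁻ decay).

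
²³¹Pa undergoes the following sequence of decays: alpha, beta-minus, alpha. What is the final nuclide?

Ra-223

Start: (A, Z) = (231, 91).
After α: (227, 89).
After β⁻: (227, 90).
After α: (223, 88).
Z = 88 is radium.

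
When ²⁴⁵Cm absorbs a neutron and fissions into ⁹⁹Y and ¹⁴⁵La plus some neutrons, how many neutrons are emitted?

Conserve mass number: 246 = 99 + 145 + k, so k = 246 − 244 = 2.
Check atomic number: 96 = 39 + 57 + 0 = 96. ✓

2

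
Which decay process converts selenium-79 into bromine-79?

beta-minus decay

ΔA = 79 − 79 = 0; ΔZ = 35 − 34 = +1.
A is unchanged and Z rises by 1 — a neutron has become a proton (β⁻ decay).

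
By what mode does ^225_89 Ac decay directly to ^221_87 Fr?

ΔA = 221 − 225 = -4; ΔZ = 87 − 89 = -2.
A drops by 4 and Z drops by 2 — the signature of alpha emission.

alpha decay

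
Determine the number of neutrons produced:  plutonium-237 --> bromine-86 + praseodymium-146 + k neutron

Conserve mass number: 237 = 86 + 146 + k, so k = 237 − 232 = 5.
Check atomic number: 94 = 35 + 59 + 0 = 94. ✓

5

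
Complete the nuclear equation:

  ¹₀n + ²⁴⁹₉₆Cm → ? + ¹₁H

Am-249

Conserve mass number: 1 + 249 = A + 1, so A = 249.
Conserve atomic number: 0 + 96 = Z + 1, so Z = 95.
Z = 95 is americium, so the species is ²⁴⁹₉₅Am.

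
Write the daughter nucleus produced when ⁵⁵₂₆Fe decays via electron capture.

Electron capture: mass number changes by +0, atomic number by -1.
A: 55 = 55; Z: 26 − 1 = 25.
Z = 25 is manganese, so the daughter is ⁵⁵₂₅Mn.

Mn-55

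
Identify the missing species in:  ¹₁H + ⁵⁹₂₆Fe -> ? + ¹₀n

Co-59

Conserve mass number: 1 + 59 = A + 1, so A = 59.
Conserve atomic number: 1 + 26 = Z + 0, so Z = 27.
Z = 27 is cobalt, so the species is ⁵⁹₂₇Co.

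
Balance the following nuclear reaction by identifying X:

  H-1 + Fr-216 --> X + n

Ra-216

Conserve mass number: 1 + 216 = A + 1, so A = 216.
Conserve atomic number: 1 + 87 = Z + 0, so Z = 88.
Z = 88 is radium, so the species is Ra-216.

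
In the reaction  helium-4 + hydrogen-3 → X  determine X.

Li-7

Conserve mass number: 4 + 3 = A, so A = 7.
Conserve atomic number: 2 + 1 = Z, so Z = 3.
Z = 3 is lithium, so the species is lithium-7.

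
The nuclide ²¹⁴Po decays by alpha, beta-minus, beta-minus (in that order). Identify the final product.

Po-210

Start: (A, Z) = (214, 84).
After α: (210, 82).
After β⁻: (210, 83).
After β⁻: (210, 84).
Z = 84 is polonium.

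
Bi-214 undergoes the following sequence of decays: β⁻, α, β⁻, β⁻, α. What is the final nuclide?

Start: (A, Z) = (214, 83).
After β⁻: (214, 84).
After α: (210, 82).
After β⁻: (210, 83).
After β⁻: (210, 84).
After α: (206, 82).
Z = 82 is lead.

Pb-206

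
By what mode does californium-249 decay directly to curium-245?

alpha decay

ΔA = 245 − 249 = -4; ΔZ = 96 − 98 = -2.
A drops by 4 and Z drops by 2 — the signature of alpha emission.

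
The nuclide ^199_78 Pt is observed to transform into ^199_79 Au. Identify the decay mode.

ΔA = 199 − 199 = 0; ΔZ = 79 − 78 = +1.
A is unchanged and Z rises by 1 — a neutron has become a proton (β⁻ decay).

beta-minus decay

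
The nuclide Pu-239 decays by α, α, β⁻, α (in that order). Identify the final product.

Start: (A, Z) = (239, 94).
After α: (235, 92).
After α: (231, 90).
After β⁻: (231, 91).
After α: (227, 89).
Z = 89 is actinium.

Ac-227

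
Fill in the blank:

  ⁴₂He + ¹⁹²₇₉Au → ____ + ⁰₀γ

Tl-196

Conserve mass number: 4 + 192 = A + 0, so A = 196.
Conserve atomic number: 2 + 79 = Z + 0, so Z = 81.
Z = 81 is thallium, so the species is ¹⁹⁶₈₁Tl.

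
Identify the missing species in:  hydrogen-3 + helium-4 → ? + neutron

Li-6

Conserve mass number: 3 + 4 = A + 1, so A = 6.
Conserve atomic number: 1 + 2 = Z + 0, so Z = 3.
Z = 3 is lithium, so the species is lithium-6.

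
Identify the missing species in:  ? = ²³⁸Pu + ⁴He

Conserve mass number: A = 238 + 4, so A = 242.
Conserve atomic number: Z = 94 + 2, so Z = 96.
Z = 96 is curium, so the species is ²⁴²Cm.

Cm-242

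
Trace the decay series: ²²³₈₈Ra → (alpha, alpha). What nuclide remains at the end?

Po-215

Start: (A, Z) = (223, 88).
After α: (219, 86).
After α: (215, 84).
Z = 84 is polonium.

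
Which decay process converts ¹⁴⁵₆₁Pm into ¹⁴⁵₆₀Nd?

ΔA = 145 − 145 = 0; ΔZ = 60 − 61 = -1.
A is unchanged and Z drops by 1 — a proton has become a neutron (β⁺ emission or electron capture).

beta-plus decay or electron capture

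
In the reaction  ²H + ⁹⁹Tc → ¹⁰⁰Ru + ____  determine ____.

neutron

Conserve mass number: 2 + 99 = 100 + A, so A = 1.
Conserve atomic number: 1 + 43 = 44 + Z, so Z = 0.
A = 1 and Z = 0 is ¹n — a neutron.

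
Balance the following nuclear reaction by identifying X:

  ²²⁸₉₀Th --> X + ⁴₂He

Conserve mass number: 228 = A + 4, so A = 224.
Conserve atomic number: 90 = Z + 2, so Z = 88.
Z = 88 is radium, so the species is ²²⁴₈₈Ra.

Ra-224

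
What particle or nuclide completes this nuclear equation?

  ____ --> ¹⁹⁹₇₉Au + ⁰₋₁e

Pt-199

Conserve mass number: A = 199 + 0, so A = 199.
Conserve atomic number: Z = 79 − 1, so Z = 78.
Z = 78 is platinum, so the species is ¹⁹⁹₇₈Pt.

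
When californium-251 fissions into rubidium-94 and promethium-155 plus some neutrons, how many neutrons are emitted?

2

Conserve mass number: 251 = 94 + 155 + k, so k = 251 − 249 = 2.
Check atomic number: 98 = 37 + 61 + 0 = 98. ✓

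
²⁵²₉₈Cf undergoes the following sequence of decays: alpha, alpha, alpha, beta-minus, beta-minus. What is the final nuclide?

Start: (A, Z) = (252, 98).
After α: (248, 96).
After α: (244, 94).
After α: (240, 92).
After β⁻: (240, 93).
After β⁻: (240, 94).
Z = 94 is plutonium.

Pu-240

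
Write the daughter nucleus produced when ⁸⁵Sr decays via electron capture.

Electron capture: mass number changes by +0, atomic number by -1.
A: 85 = 85; Z: 38 − 1 = 37.
Z = 37 is rubidium, so the daughter is ⁸⁵Rb.

Rb-85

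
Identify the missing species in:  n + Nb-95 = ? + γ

Nb-96

Conserve mass number: 1 + 95 = A + 0, so A = 96.
Conserve atomic number: 0 + 41 = Z + 0, so Z = 41.
Z = 41 is niobium, so the species is Nb-96.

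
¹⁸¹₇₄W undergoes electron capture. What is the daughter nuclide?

Electron capture: mass number changes by +0, atomic number by -1.
A: 181 = 181; Z: 74 − 1 = 73.
Z = 73 is tantalum, so the daughter is ¹⁸¹₇₃Ta.

Ta-181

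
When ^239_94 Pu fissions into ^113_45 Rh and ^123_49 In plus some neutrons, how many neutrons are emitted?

3

Conserve mass number: 239 = 113 + 123 + k, so k = 239 − 236 = 3.
Check atomic number: 94 = 45 + 49 + 0 = 94. ✓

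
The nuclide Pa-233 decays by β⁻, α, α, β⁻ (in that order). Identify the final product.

Ac-225

Start: (A, Z) = (233, 91).
After β⁻: (233, 92).
After α: (229, 90).
After α: (225, 88).
After β⁻: (225, 89).
Z = 89 is actinium.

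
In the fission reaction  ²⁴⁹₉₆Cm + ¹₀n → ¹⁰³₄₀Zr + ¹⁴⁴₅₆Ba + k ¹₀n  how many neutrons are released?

Conserve mass number: 250 = 103 + 144 + k, so k = 250 − 247 = 3.
Check atomic number: 96 = 40 + 56 + 0 = 96. ✓

3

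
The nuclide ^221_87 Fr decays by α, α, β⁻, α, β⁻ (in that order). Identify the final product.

Bi-209

Start: (A, Z) = (221, 87).
After α: (217, 85).
After α: (213, 83).
After β⁻: (213, 84).
After α: (209, 82).
After β⁻: (209, 83).
Z = 83 is bismuth.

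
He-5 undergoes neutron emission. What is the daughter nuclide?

He-4

Neutron emission: mass number changes by -1, atomic number by +0.
A: 5 − 1 = 4; Z: 2 = 2.
Z = 2 is helium, so the daughter is He-4.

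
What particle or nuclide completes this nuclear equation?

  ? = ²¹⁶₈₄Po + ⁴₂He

Conserve mass number: A = 216 + 4, so A = 220.
Conserve atomic number: Z = 84 + 2, so Z = 86.
Z = 86 is radon, so the species is ²²⁰₈₆Rn.

Rn-220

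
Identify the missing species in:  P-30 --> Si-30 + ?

positron

Conserve mass number: 30 = 30 + A, so A = 0.
Conserve atomic number: 15 = 14 + Z, so Z = 1.
A = 0 and Z = 1 is e⁺ — a positron.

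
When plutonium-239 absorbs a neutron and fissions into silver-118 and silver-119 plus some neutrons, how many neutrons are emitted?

3

Conserve mass number: 240 = 118 + 119 + k, so k = 240 − 237 = 3.
Check atomic number: 94 = 47 + 47 + 0 = 94. ✓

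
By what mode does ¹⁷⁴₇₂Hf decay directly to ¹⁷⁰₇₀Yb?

ΔA = 170 − 174 = -4; ΔZ = 70 − 72 = -2.
A drops by 4 and Z drops by 2 — the signature of alpha emission.

alpha decay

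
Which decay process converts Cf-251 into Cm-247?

alpha decay

ΔA = 247 − 251 = -4; ΔZ = 96 − 98 = -2.
A drops by 4 and Z drops by 2 — the signature of alpha emission.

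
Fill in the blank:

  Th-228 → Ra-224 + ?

Conserve mass number: 228 = 224 + A, so A = 4.
Conserve atomic number: 90 = 88 + Z, so Z = 2.
A = 4 and Z = 2 is He-4 — an alpha particle.

alpha particle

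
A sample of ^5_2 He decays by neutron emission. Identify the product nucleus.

He-4

Neutron emission: mass number changes by -1, atomic number by +0.
A: 5 − 1 = 4; Z: 2 = 2.
Z = 2 is helium, so the daughter is ^4_2 He.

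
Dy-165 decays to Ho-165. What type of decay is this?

beta-minus decay

ΔA = 165 − 165 = 0; ΔZ = 67 − 66 = +1.
A is unchanged and Z rises by 1 — a neutron has become a proton (β⁻ decay).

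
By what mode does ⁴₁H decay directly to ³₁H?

neutron emission

ΔA = 3 − 4 = -1; ΔZ = 1 − 1 = +0.
A drops by 1 with Z unchanged — a neutron was emitted.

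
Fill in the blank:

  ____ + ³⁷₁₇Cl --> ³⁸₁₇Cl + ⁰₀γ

Conserve mass number: A + 37 = 38 + 0, so A = 1.
Conserve atomic number: Z + 17 = 17 + 0, so Z = 0.
A = 1 and Z = 0 is ¹₀n — a neutron.

neutron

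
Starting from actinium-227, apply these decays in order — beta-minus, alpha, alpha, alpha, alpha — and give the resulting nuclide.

Start: (A, Z) = (227, 89).
After β⁻: (227, 90).
After α: (223, 88).
After α: (219, 86).
After α: (215, 84).
After α: (211, 82).
Z = 82 is lead.

Pb-211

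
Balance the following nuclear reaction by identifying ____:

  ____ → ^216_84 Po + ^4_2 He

Rn-220

Conserve mass number: A = 216 + 4, so A = 220.
Conserve atomic number: Z = 84 + 2, so Z = 86.
Z = 86 is radon, so the species is ^220_86 Rn.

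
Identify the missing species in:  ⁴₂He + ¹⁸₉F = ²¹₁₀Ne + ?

proton

Conserve mass number: 4 + 18 = 21 + A, so A = 1.
Conserve atomic number: 2 + 9 = 10 + Z, so Z = 1.
A = 1 and Z = 1 is ¹₁H — a proton.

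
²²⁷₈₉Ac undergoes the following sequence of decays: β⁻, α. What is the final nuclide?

Start: (A, Z) = (227, 89).
After β⁻: (227, 90).
After α: (223, 88).
Z = 88 is radium.

Ra-223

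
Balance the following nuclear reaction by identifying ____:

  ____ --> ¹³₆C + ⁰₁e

N-13

Conserve mass number: A = 13 + 0, so A = 13.
Conserve atomic number: Z = 6 + 1, so Z = 7.
Z = 7 is nitrogen, so the species is ¹³₇N.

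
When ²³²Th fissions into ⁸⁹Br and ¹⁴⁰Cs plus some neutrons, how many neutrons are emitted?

Conserve mass number: 232 = 89 + 140 + k, so k = 232 − 229 = 3.
Check atomic number: 90 = 35 + 55 + 0 = 90. ✓

3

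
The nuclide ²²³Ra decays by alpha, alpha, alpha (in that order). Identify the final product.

Pb-211

Start: (A, Z) = (223, 88).
After α: (219, 86).
After α: (215, 84).
After α: (211, 82).
Z = 82 is lead.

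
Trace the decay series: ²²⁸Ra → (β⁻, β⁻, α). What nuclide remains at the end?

Start: (A, Z) = (228, 88).
After β⁻: (228, 89).
After β⁻: (228, 90).
After α: (224, 88).
Z = 88 is radium.

Ra-224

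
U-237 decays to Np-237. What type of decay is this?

ΔA = 237 − 237 = 0; ΔZ = 93 − 92 = +1.
A is unchanged and Z rises by 1 — a neutron has become a proton (β⁻ decay).

beta-minus decay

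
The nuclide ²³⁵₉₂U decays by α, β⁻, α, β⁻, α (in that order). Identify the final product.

Start: (A, Z) = (235, 92).
After α: (231, 90).
After β⁻: (231, 91).
After α: (227, 89).
After β⁻: (227, 90).
After α: (223, 88).
Z = 88 is radium.

Ra-223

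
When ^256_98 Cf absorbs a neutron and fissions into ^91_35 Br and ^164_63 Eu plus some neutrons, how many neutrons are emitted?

2

Conserve mass number: 257 = 91 + 164 + k, so k = 257 − 255 = 2.
Check atomic number: 98 = 35 + 63 + 0 = 98. ✓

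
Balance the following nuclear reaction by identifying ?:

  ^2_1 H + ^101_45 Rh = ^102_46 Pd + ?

neutron

Conserve mass number: 2 + 101 = 102 + A, so A = 1.
Conserve atomic number: 1 + 45 = 46 + Z, so Z = 0.
A = 1 and Z = 0 is ^1_0 n — a neutron.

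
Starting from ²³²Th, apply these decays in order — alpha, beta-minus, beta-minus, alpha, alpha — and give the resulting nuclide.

Start: (A, Z) = (232, 90).
After α: (228, 88).
After β⁻: (228, 89).
After β⁻: (228, 90).
After α: (224, 88).
After α: (220, 86).
Z = 86 is radon.

Rn-220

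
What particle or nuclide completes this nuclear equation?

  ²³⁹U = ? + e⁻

Np-239

Conserve mass number: 239 = A + 0, so A = 239.
Conserve atomic number: 92 = Z − 1, so Z = 93.
Z = 93 is neptunium, so the species is ²³⁹Np.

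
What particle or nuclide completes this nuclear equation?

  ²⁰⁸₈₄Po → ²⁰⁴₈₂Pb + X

Conserve mass number: 208 = 204 + A, so A = 4.
Conserve atomic number: 84 = 82 + Z, so Z = 2.
A = 4 and Z = 2 is ⁴₂He — an alpha particle.

alpha particle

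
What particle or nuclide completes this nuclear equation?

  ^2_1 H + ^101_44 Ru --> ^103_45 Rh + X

Conserve mass number: 2 + 101 = 103 + A, so A = 0.
Conserve atomic number: 1 + 44 = 45 + Z, so Z = 0.
A = 0 and Z = 0 is ^0_0 γ — a gamma ray.

gamma ray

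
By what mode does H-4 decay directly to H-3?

ΔA = 3 − 4 = -1; ΔZ = 1 − 1 = +0.
A drops by 1 with Z unchanged — a neutron was emitted.

neutron emission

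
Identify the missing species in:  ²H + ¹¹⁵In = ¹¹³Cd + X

Conserve mass number: 2 + 115 = 113 + A, so A = 4.
Conserve atomic number: 1 + 49 = 48 + Z, so Z = 2.
A = 4 and Z = 2 is ⁴He — an alpha particle.

alpha particle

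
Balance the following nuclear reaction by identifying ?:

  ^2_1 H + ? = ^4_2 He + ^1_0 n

triton

Conserve mass number: 2 + A = 4 + 1, so A = 3.
Conserve atomic number: 1 + Z = 2 + 0, so Z = 1.
A = 3 and Z = 1 is ^3_1 H — a triton.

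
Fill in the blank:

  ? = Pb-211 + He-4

Po-215

Conserve mass number: A = 211 + 4, so A = 215.
Conserve atomic number: Z = 82 + 2, so Z = 84.
Z = 84 is polonium, so the species is Po-215.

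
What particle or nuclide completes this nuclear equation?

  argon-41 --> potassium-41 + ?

beta-minus particle

Conserve mass number: 41 = 41 + A, so A = 0.
Conserve atomic number: 18 = 19 + Z, so Z = -1.
A = 0 and Z = -1 is e⁻ — a beta-minus particle.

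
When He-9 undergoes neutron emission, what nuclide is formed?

He-8

Neutron emission: mass number changes by -1, atomic number by +0.
A: 9 − 1 = 8; Z: 2 = 2.
Z = 2 is helium, so the daughter is He-8.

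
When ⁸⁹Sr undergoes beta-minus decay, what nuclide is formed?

Y-89

Beta-minus decay: mass number changes by +0, atomic number by +1.
A: 89 = 89; Z: 38 + 1 = 39.
Z = 39 is yttrium, so the daughter is ⁸⁹Y.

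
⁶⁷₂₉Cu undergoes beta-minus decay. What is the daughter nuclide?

Zn-67

Beta-minus decay: mass number changes by +0, atomic number by +1.
A: 67 = 67; Z: 29 + 1 = 30.
Z = 30 is zinc, so the daughter is ⁶⁷₃₀Zn.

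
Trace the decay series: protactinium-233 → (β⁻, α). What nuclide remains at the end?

Th-229

Start: (A, Z) = (233, 91).
After β⁻: (233, 92).
After α: (229, 90).
Z = 90 is thorium.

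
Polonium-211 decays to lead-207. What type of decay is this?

alpha decay

ΔA = 207 − 211 = -4; ΔZ = 82 − 84 = -2.
A drops by 4 and Z drops by 2 — the signature of alpha emission.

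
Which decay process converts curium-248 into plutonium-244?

ΔA = 244 − 248 = -4; ΔZ = 94 − 96 = -2.
A drops by 4 and Z drops by 2 — the signature of alpha emission.

alpha decay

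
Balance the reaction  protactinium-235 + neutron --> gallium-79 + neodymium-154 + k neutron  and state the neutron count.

3

Conserve mass number: 236 = 79 + 154 + k, so k = 236 − 233 = 3.
Check atomic number: 91 = 31 + 60 + 0 = 91. ✓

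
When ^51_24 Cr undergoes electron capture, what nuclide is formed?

V-51

Electron capture: mass number changes by +0, atomic number by -1.
A: 51 = 51; Z: 24 − 1 = 23.
Z = 23 is vanadium, so the daughter is ^51_23 V.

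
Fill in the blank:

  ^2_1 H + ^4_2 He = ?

Conserve mass number: 2 + 4 = A, so A = 6.
Conserve atomic number: 1 + 2 = Z, so Z = 3.
Z = 3 is lithium, so the species is ^6_3 Li.

Li-6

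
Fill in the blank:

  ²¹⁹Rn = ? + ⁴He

Conserve mass number: 219 = A + 4, so A = 215.
Conserve atomic number: 86 = Z + 2, so Z = 84.
Z = 84 is polonium, so the species is ²¹⁵Po.

Po-215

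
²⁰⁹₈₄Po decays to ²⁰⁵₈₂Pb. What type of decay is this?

alpha decay

ΔA = 205 − 209 = -4; ΔZ = 82 − 84 = -2.
A drops by 4 and Z drops by 2 — the signature of alpha emission.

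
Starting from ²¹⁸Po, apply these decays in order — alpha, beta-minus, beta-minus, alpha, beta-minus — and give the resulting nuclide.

Start: (A, Z) = (218, 84).
After α: (214, 82).
After β⁻: (214, 83).
After β⁻: (214, 84).
After α: (210, 82).
After β⁻: (210, 83).
Z = 83 is bismuth.

Bi-210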